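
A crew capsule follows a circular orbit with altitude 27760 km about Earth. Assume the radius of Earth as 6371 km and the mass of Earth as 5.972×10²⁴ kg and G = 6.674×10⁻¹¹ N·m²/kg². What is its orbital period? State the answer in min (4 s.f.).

T ≈ 1046 min

μ = GM = 6.674×10⁻¹¹ × 5.972×10²⁴ = 3.986×10¹⁴ m³/s².
r = 6371 + 27760 = 34131 km = 3.4131×10⁷ m.
Kepler's third law: T = 2π√(r³/μ) = 2π√((3.413×10⁷)³ / 3.986×10¹⁴).
r³/μ = 9.976×10⁷ s², so T = 2π × 9.988×10³ = 6.276×10⁴ s.
Converting: 6.276×10⁴ s ÷ 60.00 = 1046 min.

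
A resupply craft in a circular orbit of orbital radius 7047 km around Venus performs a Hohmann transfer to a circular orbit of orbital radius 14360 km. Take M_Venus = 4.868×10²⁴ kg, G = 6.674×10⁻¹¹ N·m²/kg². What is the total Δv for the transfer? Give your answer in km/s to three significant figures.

Δv_total ≈ 1.97 km/s

μ = GM = 6.674×10⁻¹¹ × 4.868×10²⁴ = 3.249×10¹⁴ m³/s².
r₁ = 7047 km = 7.047×10⁶ m.
r₂ = 14360 km = 1.436×10⁷ m.
Transfer ellipse a_t = (r₁ + r₂)/2 = 1.070×10⁷ m.
At r₁: circular v_c1 = √(μ/r₁) = 6790 m/s; transfer-periapsis v_p = √[μ(2/r₁ − 1/a_t)] = 7865 m/s.
Δv₁ = v_p − v_c1 = 1075 m/s.
At r₂: circular v_c2 = √(μ/r₂) = 4757 m/s; transfer-apoapsis v_a = √[μ(2/r₂ − 1/a_t)] = 3859 m/s.
Δv₂ = v_c2 − v_a = 897.0 m/s.
Total Δv = Δv₁ + Δv₂ = 1972 m/s = 1.972 km/s.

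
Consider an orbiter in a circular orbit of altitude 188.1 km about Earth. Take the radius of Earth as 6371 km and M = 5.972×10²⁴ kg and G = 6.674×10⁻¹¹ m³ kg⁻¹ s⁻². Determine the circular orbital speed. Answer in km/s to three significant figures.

μ = GM = 6.674×10⁻¹¹ × 5.972×10²⁴ = 3.986×10¹⁴ m³/s².
r = 6371 + 188.1 = 6559.1 km = 6.5591×10⁶ m.
For a circular orbit v = √(μ/r) = √(3.986×10¹⁴ / 6.559×10⁶) = √(6.077×10⁷) = 7795 m/s.
That is 7.795 km/s.

v ≈ 7.80 km/s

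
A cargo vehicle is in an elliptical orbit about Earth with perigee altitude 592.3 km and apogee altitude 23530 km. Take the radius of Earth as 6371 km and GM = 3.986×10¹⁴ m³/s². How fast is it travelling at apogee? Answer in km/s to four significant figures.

r_p = 6371 + 592.3 = 6963.3 km = 6.9633×10⁶ m.
r_a = 6371 + 23530 = 29901 km = 2.9901×10⁷ m.
Semi-major axis a = (r_p + r_a)/2 = 18432 km = 1.843×10⁷ m.
Vis-viva: v² = μ(2/r − 1/a) = 3.986×10¹⁴ × (6.689×10⁻⁸ − 5.425×10⁻⁸) = 5.036×10⁶ m²/s².
v = 2244 m/s = 2.244 km/s.

v ≈ 2.244 km/s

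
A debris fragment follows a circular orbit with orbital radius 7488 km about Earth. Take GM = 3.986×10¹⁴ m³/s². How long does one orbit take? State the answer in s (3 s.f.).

T ≈ 6450 s

r = 7488 km = 7.488×10⁶ m.
Kepler's third law: T = 2π√(r³/μ) = 2π√((7.488×10⁶)³ / 3.986×10¹⁴).
r³/μ = 1.053×10⁶ s², so T = 2π × 1.026×10³ = 6.449×10³ s.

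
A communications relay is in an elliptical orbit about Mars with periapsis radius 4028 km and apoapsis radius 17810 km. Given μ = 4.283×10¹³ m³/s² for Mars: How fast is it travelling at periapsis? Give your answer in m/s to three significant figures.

v ≈ 4160 m/s

Semi-major axis a = (r_p + r_a)/2 = 10919 km = 1.092×10⁷ m.
Vis-viva: v² = μ(2/r − 1/a) = 4.283×10¹³ × (4.965×10⁻⁷ − 9.158×10⁻⁸) = 1.734×10⁷ m²/s².
v = 4165 m/s.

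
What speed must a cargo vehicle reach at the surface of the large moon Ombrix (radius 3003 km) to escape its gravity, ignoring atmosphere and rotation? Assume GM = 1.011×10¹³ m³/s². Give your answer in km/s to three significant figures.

v_esc ≈ 2.59 km/s

r = R = 3.003×10⁶ m.
Escape speed v_esc = √(2μ/r) = √(2 × 1.011×10¹³ / 3.003×10⁶) = √(6.733×10⁶) = 2595 m/s.
= 2.595 km/s.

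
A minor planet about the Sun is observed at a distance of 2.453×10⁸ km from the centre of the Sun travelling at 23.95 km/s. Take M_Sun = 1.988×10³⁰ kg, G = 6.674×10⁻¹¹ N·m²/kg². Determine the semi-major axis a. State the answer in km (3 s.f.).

μ = GM = 6.674×10⁻¹¹ × 1.988×10³⁰ = 1.327×10²⁰ m³/s².
r = 2.453×10¹¹ m.
Vis-viva rearranged: 1/a = 2/r − v²/μ = 8.153×10⁻¹² − 4.323×10⁻¹² = 3.830×10⁻¹² m⁻¹.
a = 2.611×10¹¹ m = 2.6109×10⁸ km.

a ≈ 2.61×10⁸ km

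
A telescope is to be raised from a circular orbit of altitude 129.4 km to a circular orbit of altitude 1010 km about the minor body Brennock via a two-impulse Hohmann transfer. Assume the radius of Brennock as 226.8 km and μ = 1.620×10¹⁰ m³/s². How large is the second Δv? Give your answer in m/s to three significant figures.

Δv ≈ 37.9 m/s

r₁ = 226.8 + 129.4 = 356.20 km = 3.5620×10⁵ m.
r₂ = 226.8 + 1010 = 1236.8 km = 1.2368×10⁶ m.
Transfer ellipse a_t = (r₁ + r₂)/2 = 7.965×10⁵ m.
At r₁: circular v_c1 = √(μ/r₁) = 213.3 m/s; transfer-periapsis v_p = √[μ(2/r₁ − 1/a_t)] = 265.7 m/s.
At r₂: circular v_c2 = √(μ/r₂) = 114.4 m/s; transfer-apoapsis v_a = √[μ(2/r₂ − 1/a_t)] = 76.54 m/s.
Δv₂ = v_c2 − v_a = 37.91 m/s.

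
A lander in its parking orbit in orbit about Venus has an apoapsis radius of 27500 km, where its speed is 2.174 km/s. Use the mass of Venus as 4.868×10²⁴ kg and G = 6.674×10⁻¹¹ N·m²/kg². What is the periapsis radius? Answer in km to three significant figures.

μ = GM = 6.674×10⁻¹¹ × 4.868×10²⁴ = 3.249×10¹⁴ m³/s².
r_a = 2.750×10⁷ m.
Specific energy ε = v²/2 − μ/r = -9.451×10⁶ J/kg, so a = −μ/(2ε) = 1.719×10⁷ m.
The apsides satisfy r_p + r_a = 2a, so the periapsis radius is 2a − r_a = 6.876×10⁶ m = 6876.1 km.

periapsis radius ≈ 6880 km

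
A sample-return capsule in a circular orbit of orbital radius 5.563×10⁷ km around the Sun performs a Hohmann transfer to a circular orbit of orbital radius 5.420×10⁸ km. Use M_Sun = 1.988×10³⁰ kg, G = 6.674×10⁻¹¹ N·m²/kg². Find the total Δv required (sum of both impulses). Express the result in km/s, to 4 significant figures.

μ = GM = 6.674×10⁻¹¹ × 1.988×10³⁰ = 1.327×10²⁰ m³/s².
r₁ = 5.563×10⁷ km = 5.563×10¹⁰ m.
r₂ = 5.420×10⁸ km = 5.420×10¹¹ m.
Transfer ellipse a_t = (r₁ + r₂)/2 = 2.988×10¹¹ m.
At r₁: circular v_c1 = √(μ/r₁) = 48840 m/s; transfer-perihelion v_p = √[μ(2/r₁ − 1/a_t)] = 65770 m/s.
Δv₁ = v_p − v_c1 = 16940 m/s.
At r₂: circular v_c2 = √(μ/r₂) = 15650 m/s; transfer-aphelion v_a = √[μ(2/r₂ − 1/a_t)] = 6751 m/s.
Δv₂ = v_c2 − v_a = 8895 m/s.
Total Δv = Δv₁ + Δv₂ = 25830 m/s = 25.83 km/s.

Δv_total ≈ 25.83 km/s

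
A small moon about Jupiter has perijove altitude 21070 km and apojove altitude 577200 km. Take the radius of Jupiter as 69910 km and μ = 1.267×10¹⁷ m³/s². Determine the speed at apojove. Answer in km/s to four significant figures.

v ≈ 6.948 km/s

r_p = 69910 + 21070 = 90980 km = 9.0980×10⁷ m.
r_a = 69910 + 577200 = 647110 km = 6.4711×10⁸ m.
Semi-major axis a = (r_p + r_a)/2 = 3.6904×10⁵ km = 3.690×10⁸ m.
Vis-viva: v² = μ(2/r − 1/a) = 1.267×10¹⁷ × (3.091×10⁻⁹ − 2.710×10⁻⁹) = 4.827×10⁷ m²/s².
v = 6948 m/s = 6.948 km/s.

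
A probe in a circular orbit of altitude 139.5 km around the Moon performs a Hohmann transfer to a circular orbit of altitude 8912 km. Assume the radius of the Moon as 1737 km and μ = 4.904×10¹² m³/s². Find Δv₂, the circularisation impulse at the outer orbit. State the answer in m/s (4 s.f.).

Δv ≈ 307.2 m/s

r₁ = 1737 + 139.5 = 1876.5 km = 1.8765×10⁶ m.
r₂ = 1737 + 8912 = 10649 km = 1.0649×10⁷ m.
Transfer ellipse a_t = (r₁ + r₂)/2 = 6.263×10⁶ m.
At r₁: circular v_c1 = √(μ/r₁) = 1617 m/s; transfer-perilune v_p = √[μ(2/r₁ − 1/a_t)] = 2108 m/s.
At r₂: circular v_c2 = √(μ/r₂) = 678.6 m/s; transfer-apolune v_a = √[μ(2/r₂ − 1/a_t)] = 371.5 m/s.
Δv₂ = v_c2 − v_a = 307.2 m/s.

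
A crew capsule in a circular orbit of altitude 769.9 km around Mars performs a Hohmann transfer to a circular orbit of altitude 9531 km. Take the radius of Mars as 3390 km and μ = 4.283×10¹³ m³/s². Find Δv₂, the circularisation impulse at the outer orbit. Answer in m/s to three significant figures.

Δv ≈ 550 m/s

r₁ = 3390 + 769.9 = 4159.9 km = 4.1599×10⁶ m.
r₂ = 3390 + 9531 = 12921 km = 1.2921×10⁷ m.
Transfer ellipse a_t = (r₁ + r₂)/2 = 8.540×10⁶ m.
At r₁: circular v_c1 = √(μ/r₁) = 3209 m/s; transfer-periapsis v_p = √[μ(2/r₁ − 1/a_t)] = 3947 m/s.
At r₂: circular v_c2 = √(μ/r₂) = 1821 m/s; transfer-apoapsis v_a = √[μ(2/r₂ − 1/a_t)] = 1271 m/s.
Δv₂ = v_c2 − v_a = 550.0 m/s.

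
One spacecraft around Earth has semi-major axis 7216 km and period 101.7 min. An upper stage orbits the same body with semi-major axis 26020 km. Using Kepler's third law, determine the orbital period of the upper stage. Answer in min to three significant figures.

T₂ ≈ 696 min

Kepler's third law: T² ∝ a³, so T₂ = T₁ (a₂/a₁)^(3/2).
a₂/a₁ = 3.606, (a₂/a₁)^(3/2) = 6.847.
T₂ = 101.7 × 6.847 = 696.4 min.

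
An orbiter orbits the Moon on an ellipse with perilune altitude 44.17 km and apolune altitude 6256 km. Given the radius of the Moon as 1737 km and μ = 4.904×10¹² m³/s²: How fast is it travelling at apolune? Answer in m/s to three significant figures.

v ≈ 473 m/s

r_p = 1737 + 44.17 = 1781.2 km = 1.7812×10⁶ m.
r_a = 1737 + 6256 = 7993.0 km = 7.9930×10⁶ m.
Semi-major axis a = (r_p + r_a)/2 = 4887.1 km = 4.887×10⁶ m.
Vis-viva: v² = μ(2/r − 1/a) = 4.904×10¹² × (2.502×10⁻⁷ − 2.046×10⁻⁷) = 2.236×10⁵ m²/s².
v = 472.9 m/s.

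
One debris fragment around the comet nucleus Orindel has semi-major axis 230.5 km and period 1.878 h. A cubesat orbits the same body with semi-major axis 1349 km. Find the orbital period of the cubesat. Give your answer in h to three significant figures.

Kepler's third law: T² ∝ a³, so T₂ = T₁ (a₂/a₁)^(3/2).
a₂/a₁ = 5.852, (a₂/a₁)^(3/2) = 14.16.
T₂ = 1.878 × 14.16 = 26.59 h.

T₂ ≈ 26.6 h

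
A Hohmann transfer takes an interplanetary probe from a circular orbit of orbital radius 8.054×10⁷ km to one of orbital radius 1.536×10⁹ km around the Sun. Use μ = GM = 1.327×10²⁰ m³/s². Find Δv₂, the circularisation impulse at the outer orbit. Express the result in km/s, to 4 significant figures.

r₁ = 8.054×10⁷ km = 8.054×10¹⁰ m.
r₂ = 1.536×10⁹ km = 1.536×10¹² m.
Transfer ellipse a_t = (r₁ + r₂)/2 = 8.083×10¹¹ m.
At r₁: circular v_c1 = √(μ/r₁) = 40590 m/s; transfer-perihelion v_p = √[μ(2/r₁ − 1/a_t)] = 55960 m/s.
At r₂: circular v_c2 = √(μ/r₂) = 9295 m/s; transfer-aphelion v_a = √[μ(2/r₂ − 1/a_t)] = 2934 m/s.
Δv₂ = v_c2 − v_a = 6361 m/s.
= 6.361 km/s.

Δv ≈ 6.361 km/s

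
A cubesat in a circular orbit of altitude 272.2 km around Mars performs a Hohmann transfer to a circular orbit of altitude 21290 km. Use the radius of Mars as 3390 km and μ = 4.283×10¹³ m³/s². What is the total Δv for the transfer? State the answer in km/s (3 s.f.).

Δv_total ≈ 1.74 km/s

r₁ = 3390 + 272.2 = 3662.2 km = 3.6622×10⁶ m.
r₂ = 3390 + 21290 = 24680 km = 2.4680×10⁷ m.
Transfer ellipse a_t = (r₁ + r₂)/2 = 1.417×10⁷ m.
At r₁: circular v_c1 = √(μ/r₁) = 3420 m/s; transfer-periapsis v_p = √[μ(2/r₁ − 1/a_t)] = 4513 m/s.
Δv₁ = v_p − v_c1 = 1093 m/s.
At r₂: circular v_c2 = √(μ/r₂) = 1317 m/s; transfer-apoapsis v_a = √[μ(2/r₂ − 1/a_t)] = 669.7 m/s.
Δv₂ = v_c2 − v_a = 647.7 m/s.
Total Δv = Δv₁ + Δv₂ = 1741 m/s = 1.741 km/s.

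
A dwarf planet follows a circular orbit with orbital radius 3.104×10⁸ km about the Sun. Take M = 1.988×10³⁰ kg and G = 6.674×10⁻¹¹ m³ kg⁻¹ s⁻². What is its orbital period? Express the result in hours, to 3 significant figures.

μ = GM = 6.674×10⁻¹¹ × 1.988×10³⁰ = 1.327×10²⁰ m³/s².
r = 3.104×10⁸ km = 3.104×10¹¹ m.
Kepler's third law: T = 2π√(r³/μ) = 2π√((3.104×10¹¹)³ / 1.327×10²⁰).
r³/μ = 2.254×10¹⁴ s², so T = 2π × 1.501×10⁷ = 9.433×10⁷ s.
Converting: 9.433×10⁷ s ÷ 3600 = 26200 hours.

T ≈ 26200 hours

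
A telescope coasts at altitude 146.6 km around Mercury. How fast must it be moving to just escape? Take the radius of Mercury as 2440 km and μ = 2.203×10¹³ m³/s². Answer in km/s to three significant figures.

r = 2440 + 146.6 = 2586.6 km = 2.5866×10⁶ m.
Escape speed v_esc = √(2μ/r) = √(2 × 2.203×10¹³ / 2.587×10⁶) = √(1.703×10⁷) = 4127 m/s.
= 4.127 km/s.

v_esc ≈ 4.13 km/s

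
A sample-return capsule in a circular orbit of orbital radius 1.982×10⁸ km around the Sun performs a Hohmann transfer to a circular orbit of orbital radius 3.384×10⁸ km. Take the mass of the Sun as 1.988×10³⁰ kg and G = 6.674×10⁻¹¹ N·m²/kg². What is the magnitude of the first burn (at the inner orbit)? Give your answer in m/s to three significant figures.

μ = GM = 6.674×10⁻¹¹ × 1.988×10³⁰ = 1.327×10²⁰ m³/s².
r₁ = 1.982×10⁸ km = 1.982×10¹¹ m.
r₂ = 3.384×10⁸ km = 3.384×10¹¹ m.
Transfer ellipse a_t = (r₁ + r₂)/2 = 2.683×10¹¹ m.
At r₁: circular v_c1 = √(μ/r₁) = 25870 m/s; transfer-perihelion v_p = √[μ(2/r₁ − 1/a_t)] = 29060 m/s.
Δv₁ = v_p − v_c1 = 3184 m/s.

Δv ≈ 3180 m/s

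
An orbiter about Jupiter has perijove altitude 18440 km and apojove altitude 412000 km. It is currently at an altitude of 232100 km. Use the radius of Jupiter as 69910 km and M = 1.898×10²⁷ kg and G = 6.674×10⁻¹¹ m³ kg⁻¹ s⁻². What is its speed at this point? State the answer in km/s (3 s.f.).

μ = GM = 6.674×10⁻¹¹ × 1.898×10²⁷ = 1.267×10¹⁷ m³/s².
r_p = 69910 + 18440 = 88350 km = 8.8350×10⁷ m.
r_a = 69910 + 412000 = 481910 km = 4.8191×10⁸ m.
r = 69910 + 232100 = 3.0201×10⁵ km = 3.020×10⁸ m.
Semi-major axis a = (r_p + r_a)/2 = 2.8513×10⁵ km = 2.851×10⁸ m.
Vis-viva: v² = μ(2/r − 1/a) = 1.267×10¹⁷ × (6.622×10⁻⁹ − 3.507×10⁻⁹) = 3.946×10⁸ m²/s².
v = 19860 m/s = 19.86 km/s.

v ≈ 19.9 km/s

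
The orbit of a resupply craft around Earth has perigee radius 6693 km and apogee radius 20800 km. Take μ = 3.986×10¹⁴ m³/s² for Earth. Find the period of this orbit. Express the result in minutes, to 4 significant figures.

T ≈ 267.3 minutes

Semi-major axis a = (r_p + r_a)/2 = (6693.0 + 20800)/2 = 13746 km = 1.375×10⁷ m.
By Kepler's third law T = 2π√(a³/μ) = 2π × 2.553×10³ = 1.604×10⁴ s.
= 267.3 minutes.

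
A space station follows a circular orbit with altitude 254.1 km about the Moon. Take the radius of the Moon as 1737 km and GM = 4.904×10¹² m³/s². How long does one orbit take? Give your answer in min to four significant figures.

r = 1737 + 254.1 = 1991.1 km = 1.9911×10⁶ m.
Kepler's third law: T = 2π√(r³/μ) = 2π√((1.991×10⁶)³ / 4.904×10¹²).
r³/μ = 1.610×10⁶ s², so T = 2π × 1.269×10³ = 7.972×10³ s.
Converting: 7.972×10³ s ÷ 60.00 = 132.9 min.

T ≈ 132.9 min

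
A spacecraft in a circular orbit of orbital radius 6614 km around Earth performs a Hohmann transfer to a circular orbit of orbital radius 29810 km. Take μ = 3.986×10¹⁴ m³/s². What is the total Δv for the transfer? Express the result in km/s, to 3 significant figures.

r₁ = 6614 km = 6.614×10⁶ m.
r₂ = 29810 km = 2.981×10⁷ m.
Transfer ellipse a_t = (r₁ + r₂)/2 = 1.821×10⁷ m.
At r₁: circular v_c1 = √(μ/r₁) = 7763 m/s; transfer-perigee v_p = √[μ(2/r₁ − 1/a_t)] = 9932 m/s.
Δv₁ = v_p − v_c1 = 2169 m/s.
At r₂: circular v_c2 = √(μ/r₂) = 3657 m/s; transfer-apogee v_a = √[μ(2/r₂ − 1/a_t)] = 2204 m/s.
Δv₂ = v_c2 − v_a = 1453 m/s.
Total Δv = Δv₁ + Δv₂ = 3622 m/s = 3.622 km/s.

Δv_total ≈ 3.62 km/s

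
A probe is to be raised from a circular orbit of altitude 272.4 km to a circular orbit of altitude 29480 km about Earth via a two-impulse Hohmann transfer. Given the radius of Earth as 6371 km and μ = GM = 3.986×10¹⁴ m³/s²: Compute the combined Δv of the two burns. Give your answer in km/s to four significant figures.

Δv_total ≈ 3.786 km/s

r₁ = 6371 + 272.4 = 6643.4 km = 6.6434×10⁶ m.
r₂ = 6371 + 29480 = 35851 km = 3.5851×10⁷ m.
Transfer ellipse a_t = (r₁ + r₂)/2 = 2.125×10⁷ m.
At r₁: circular v_c1 = √(μ/r₁) = 7746 m/s; transfer-perigee v_p = √[μ(2/r₁ − 1/a_t)] = 10060 m/s.
Δv₁ = v_p − v_c1 = 2316 m/s.
At r₂: circular v_c2 = √(μ/r₂) = 3334 m/s; transfer-apogee v_a = √[μ(2/r₂ − 1/a_t)] = 1864 m/s.
Δv₂ = v_c2 − v_a = 1470 m/s.
Total Δv = Δv₁ + Δv₂ = 3786 m/s = 3.786 km/s.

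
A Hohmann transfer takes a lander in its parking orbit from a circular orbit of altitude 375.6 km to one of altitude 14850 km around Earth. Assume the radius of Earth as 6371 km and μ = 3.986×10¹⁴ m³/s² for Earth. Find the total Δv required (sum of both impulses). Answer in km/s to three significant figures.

Δv_total ≈ 3.11 km/s

r₁ = 6371 + 375.6 = 6746.6 km = 6.7466×10⁶ m.
r₂ = 6371 + 14850 = 21221 km = 2.1221×10⁷ m.
Transfer ellipse a_t = (r₁ + r₂)/2 = 1.398×10⁷ m.
At r₁: circular v_c1 = √(μ/r₁) = 7686 m/s; transfer-perigee v_p = √[μ(2/r₁ − 1/a_t)] = 9469 m/s.
Δv₁ = v_p − v_c1 = 1782 m/s.
At r₂: circular v_c2 = √(μ/r₂) = 4334 m/s; transfer-apogee v_a = √[μ(2/r₂ − 1/a_t)] = 3010 m/s.
Δv₂ = v_c2 − v_a = 1324 m/s.
Total Δv = Δv₁ + Δv₂ = 3106 m/s = 3.106 km/s.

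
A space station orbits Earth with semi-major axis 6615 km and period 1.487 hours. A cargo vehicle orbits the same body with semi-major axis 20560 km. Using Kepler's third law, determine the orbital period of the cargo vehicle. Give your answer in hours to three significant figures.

T₂ ≈ 8.15 hours

Kepler's third law: T² ∝ a³, so T₂ = T₁ (a₂/a₁)^(3/2).
a₂/a₁ = 3.108, (a₂/a₁)^(3/2) = 5.479.
T₂ = 1.487 × 5.479 = 8.148 hours.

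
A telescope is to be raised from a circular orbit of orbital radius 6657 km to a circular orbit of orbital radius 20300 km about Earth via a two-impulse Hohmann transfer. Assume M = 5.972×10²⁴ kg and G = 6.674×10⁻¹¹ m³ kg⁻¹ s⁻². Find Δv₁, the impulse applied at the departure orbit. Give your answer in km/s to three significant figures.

μ = GM = 6.674×10⁻¹¹ × 5.972×10²⁴ = 3.986×10¹⁴ m³/s².
r₁ = 6657 km = 6.657×10⁶ m.
r₂ = 20300 km = 2.030×10⁷ m.
Transfer ellipse a_t = (r₁ + r₂)/2 = 1.348×10⁷ m.
At r₁: circular v_c1 = √(μ/r₁) = 7738 m/s; transfer-perigee v_p = √[μ(2/r₁ − 1/a_t)] = 9496 m/s.
Δv₁ = v_p − v_c1 = 1758 m/s.
= 1.758 km/s.

Δv ≈ 1.76 km/s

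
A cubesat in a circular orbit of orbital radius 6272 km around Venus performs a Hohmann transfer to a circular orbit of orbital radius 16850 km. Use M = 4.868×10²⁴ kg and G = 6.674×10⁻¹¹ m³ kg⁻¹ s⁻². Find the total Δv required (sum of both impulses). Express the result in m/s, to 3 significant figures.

μ = GM = 6.674×10⁻¹¹ × 4.868×10²⁴ = 3.249×10¹⁴ m³/s².
r₁ = 6272 km = 6.272×10⁶ m.
r₂ = 16850 km = 1.685×10⁷ m.
Transfer ellipse a_t = (r₁ + r₂)/2 = 1.156×10⁷ m.
At r₁: circular v_c1 = √(μ/r₁) = 7197 m/s; transfer-periapsis v_p = √[μ(2/r₁ − 1/a_t)] = 8689 m/s.
Δv₁ = v_p − v_c1 = 1492 m/s.
At r₂: circular v_c2 = √(μ/r₂) = 4391 m/s; transfer-apoapsis v_a = √[μ(2/r₂ − 1/a_t)] = 3234 m/s.
Δv₂ = v_c2 − v_a = 1157 m/s.
Total Δv = Δv₁ + Δv₂ = 2649 m/s.

Δv_total ≈ 2650 m/s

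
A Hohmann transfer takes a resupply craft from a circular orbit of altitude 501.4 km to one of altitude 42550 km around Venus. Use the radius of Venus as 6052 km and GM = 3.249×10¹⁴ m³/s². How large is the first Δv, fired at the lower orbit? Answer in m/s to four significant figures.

Δv ≈ 2306 m/s

r₁ = 6052 + 501.4 = 6553.4 km = 6.5534×10⁶ m.
r₂ = 6052 + 42550 = 48602 km = 4.8602×10⁷ m.
Transfer ellipse a_t = (r₁ + r₂)/2 = 2.758×10⁷ m.
At r₁: circular v_c1 = √(μ/r₁) = 7041 m/s; transfer-periapsis v_p = √[μ(2/r₁ − 1/a_t)] = 9347 m/s.
Δv₁ = v_p − v_c1 = 2306 m/s.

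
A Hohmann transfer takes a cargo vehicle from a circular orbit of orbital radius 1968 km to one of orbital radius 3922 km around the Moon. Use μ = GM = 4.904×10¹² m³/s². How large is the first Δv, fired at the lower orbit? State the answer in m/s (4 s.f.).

r₁ = 1968 km = 1.968×10⁶ m.
r₂ = 3922 km = 3.922×10⁶ m.
Transfer ellipse a_t = (r₁ + r₂)/2 = 2.945×10⁶ m.
At r₁: circular v_c1 = √(μ/r₁) = 1579 m/s; transfer-perilune v_p = √[μ(2/r₁ − 1/a_t)] = 1822 m/s.
Δv₁ = v_p − v_c1 = 243.1 m/s.

Δv ≈ 243.1 m/s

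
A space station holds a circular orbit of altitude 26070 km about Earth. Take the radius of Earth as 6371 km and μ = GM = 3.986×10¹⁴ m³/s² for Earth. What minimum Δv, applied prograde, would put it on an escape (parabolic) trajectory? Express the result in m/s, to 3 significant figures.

Δv ≈ 1450 m/s

r = 6371 + 26070 = 32441 km = 3.2441×10⁷ m.
Circular speed v_c = √(μ/r) = 3505 m/s.
Escape speed v_esc = √(2μ/r) = √2 × v_c = 4957 m/s.
Δv = v_esc − v_c = 1452 m/s.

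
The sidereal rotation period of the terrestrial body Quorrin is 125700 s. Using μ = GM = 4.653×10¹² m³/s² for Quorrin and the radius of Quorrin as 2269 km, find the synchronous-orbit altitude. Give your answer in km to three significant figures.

A synchronous orbit has period T, so by Kepler's third law a = (μT²/4π²)^(1/3).
μT²/4π² = 4.653×10¹² × (1.257×10⁵)² / 39.48 = 1.862×10²¹ m³.
a = 1.230×10⁷ m = 12303 km.
Altitude h = a − R = 12303 − 2269 = 10034 km.

h_sync ≈ 10000 km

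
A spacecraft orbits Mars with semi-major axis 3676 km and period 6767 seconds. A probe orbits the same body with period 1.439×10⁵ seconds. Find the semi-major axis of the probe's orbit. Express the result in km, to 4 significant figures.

a₂ ≈ 28220 km

Kepler's third law: a³ ∝ T², so a₂ = a₁ (T₂/T₁)^(2/3).
T₂/T₁ = 21.26, (T₂/T₁)^(2/3) = 7.676.
a₂ = 3676 × 7.676 = 28220 km.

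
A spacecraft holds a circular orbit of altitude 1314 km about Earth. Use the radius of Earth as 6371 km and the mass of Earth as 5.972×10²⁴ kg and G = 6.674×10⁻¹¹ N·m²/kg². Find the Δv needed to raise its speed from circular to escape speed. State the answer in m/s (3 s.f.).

Δv ≈ 2980 m/s

μ = GM = 6.674×10⁻¹¹ × 5.972×10²⁴ = 3.986×10¹⁴ m³/s².
r = 6371 + 1314 = 7685.0 km = 7.6850×10⁶ m.
Circular speed v_c = √(μ/r) = 7202 m/s.
Escape speed v_esc = √(2μ/r) = √2 × v_c = 10180 m/s.
Δv = v_esc − v_c = 2983 m/s.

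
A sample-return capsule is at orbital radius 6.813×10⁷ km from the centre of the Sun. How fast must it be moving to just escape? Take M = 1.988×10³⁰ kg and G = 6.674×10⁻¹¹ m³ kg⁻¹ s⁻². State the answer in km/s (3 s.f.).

v_esc ≈ 62.4 km/s

μ = GM = 6.674×10⁻¹¹ × 1.988×10³⁰ = 1.327×10²⁰ m³/s².
r = 6.813×10⁷ km = 6.813×10¹⁰ m.
Escape speed v_esc = √(2μ/r) = √(2 × 1.327×10²⁰ / 6.813×10¹⁰) = √(3.895×10⁹) = 62410 m/s.
= 62.41 km/s.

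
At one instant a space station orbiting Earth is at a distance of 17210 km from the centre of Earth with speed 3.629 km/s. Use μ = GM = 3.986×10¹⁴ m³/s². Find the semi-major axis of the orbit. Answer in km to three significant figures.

r = 1.721×10⁷ m.
Vis-viva rearranged: 1/a = 2/r − v²/μ = 1.162×10⁻⁷ − 3.304×10⁻⁸ = 8.317×10⁻⁸ m⁻¹.
a = 1.202×10⁷ m = 12023 km.

a ≈ 12000 km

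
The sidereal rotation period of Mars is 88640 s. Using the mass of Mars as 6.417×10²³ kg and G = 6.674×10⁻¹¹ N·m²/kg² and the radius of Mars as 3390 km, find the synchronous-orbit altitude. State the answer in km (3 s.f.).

μ = GM = 6.674×10⁻¹¹ × 6.417×10²³ = 4.283×10¹³ m³/s².
A synchronous orbit has period T, so by Kepler's third law a = (μT²/4π²)^(1/3).
μT²/4π² = 4.283×10¹³ × (8.864×10⁴)² / 39.48 = 8.524×10²¹ m³.
a = 2.043×10⁷ m = 20427 km.
Altitude h = a − R = 20427 − 3390 = 17037 km.

h_sync ≈ 17000 km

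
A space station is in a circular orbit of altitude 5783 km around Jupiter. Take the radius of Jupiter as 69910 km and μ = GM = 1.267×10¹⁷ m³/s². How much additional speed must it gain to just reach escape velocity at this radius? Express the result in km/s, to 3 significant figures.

r = 69910 + 5783 = 75693 km = 7.5693×10⁷ m.
Circular speed v_c = √(μ/r) = 40910 m/s.
Escape speed v_esc = √(2μ/r) = √2 × v_c = 57860 m/s.
Δv = v_esc − v_c = 16950 m/s = 16.95 km/s.

Δv ≈ 16.9 km/s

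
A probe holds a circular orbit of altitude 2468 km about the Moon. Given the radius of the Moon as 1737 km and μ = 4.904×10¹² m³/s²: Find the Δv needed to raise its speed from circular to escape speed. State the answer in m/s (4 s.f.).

r = 1737 + 2468 = 4205.0 km = 4.2050×10⁶ m.
Circular speed v_c = √(μ/r) = 1080 m/s.
Escape speed v_esc = √(2μ/r) = √2 × v_c = 1527 m/s.
Δv = v_esc − v_c = 447.3 m/s.

Δv ≈ 447.3 m/s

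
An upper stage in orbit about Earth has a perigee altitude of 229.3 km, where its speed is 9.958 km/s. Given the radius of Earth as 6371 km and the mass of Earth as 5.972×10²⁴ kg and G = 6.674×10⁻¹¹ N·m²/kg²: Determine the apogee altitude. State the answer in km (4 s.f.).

μ = GM = 6.674×10⁻¹¹ × 5.972×10²⁴ = 3.986×10¹⁴ m³/s².
r_p = 6371 + 229.3 = 6600.3 km = 6.600×10⁶ m.
Specific energy ε = v²/2 − μ/r = -1.081×10⁷ J/kg, so a = −μ/(2ε) = 1.844×10⁷ m.
The apsides satisfy r_p + r_a = 2a, so the apogee radius is 2a − r_p = 3.028×10⁷ m = 30284 km.
Apogee altitude = 30284 − 6371 = 23913 km.

apogee altitude ≈ 23910 km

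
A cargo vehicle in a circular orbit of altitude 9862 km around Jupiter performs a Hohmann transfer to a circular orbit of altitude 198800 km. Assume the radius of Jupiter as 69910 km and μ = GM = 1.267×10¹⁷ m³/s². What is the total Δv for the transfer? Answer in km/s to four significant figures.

r₁ = 69910 + 9862 = 79772 km = 7.9772×10⁷ m.
r₂ = 69910 + 198800 = 268710 km = 2.6871×10⁸ m.
Transfer ellipse a_t = (r₁ + r₂)/2 = 1.742×10⁸ m.
At r₁: circular v_c1 = √(μ/r₁) = 39850 m/s; transfer-perijove v_p = √[μ(2/r₁ − 1/a_t)] = 49490 m/s.
Δv₁ = v_p − v_c1 = 9638 m/s.
At r₂: circular v_c2 = √(μ/r₂) = 21710 m/s; transfer-apojove v_a = √[μ(2/r₂ − 1/a_t)] = 14690 m/s.
Δv₂ = v_c2 − v_a = 7022 m/s.
Total Δv = Δv₁ + Δv₂ = 16660 m/s = 16.66 km/s.

Δv_total ≈ 16.66 km/s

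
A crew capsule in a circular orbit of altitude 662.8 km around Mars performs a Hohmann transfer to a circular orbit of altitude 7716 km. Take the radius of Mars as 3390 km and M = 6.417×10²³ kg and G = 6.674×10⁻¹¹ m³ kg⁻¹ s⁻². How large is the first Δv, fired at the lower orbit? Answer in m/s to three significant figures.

Δv ≈ 684 m/s

μ = GM = 6.674×10⁻¹¹ × 6.417×10²³ = 4.283×10¹³ m³/s².
r₁ = 3390 + 662.8 = 4052.8 km = 4.0528×10⁶ m.
r₂ = 3390 + 7716 = 11106 km = 1.1106×10⁷ m.
Transfer ellipse a_t = (r₁ + r₂)/2 = 7.579×10⁶ m.
At r₁: circular v_c1 = √(μ/r₁) = 3251 m/s; transfer-periapsis v_p = √[μ(2/r₁ − 1/a_t)] = 3935 m/s.
Δv₁ = v_p − v_c1 = 684.2 m/s.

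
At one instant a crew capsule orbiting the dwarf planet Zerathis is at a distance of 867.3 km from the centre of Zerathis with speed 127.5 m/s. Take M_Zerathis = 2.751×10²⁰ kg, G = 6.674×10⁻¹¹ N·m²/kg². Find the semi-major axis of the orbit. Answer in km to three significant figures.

μ = GM = 6.674×10⁻¹¹ × 2.751×10²⁰ = 1.836×10¹⁰ m³/s².
r = 8.673×10⁵ m.
Specific orbital energy ε = v²/2 − μ/r = (127.5)²/2 − 1.836×10¹⁰/8.673×10⁵ = -1.304×10⁴ J/kg.
Since ε = −μ/(2a), a = −μ/(2ε) = 7.039×10⁵ m = 703.93 km.

a ≈ 704 km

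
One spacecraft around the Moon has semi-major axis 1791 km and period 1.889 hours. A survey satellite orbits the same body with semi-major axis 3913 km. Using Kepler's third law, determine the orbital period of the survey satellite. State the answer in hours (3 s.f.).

Kepler's third law: T² ∝ a³, so T₂ = T₁ (a₂/a₁)^(3/2).
a₂/a₁ = 2.185, (a₂/a₁)^(3/2) = 3.229.
T₂ = 1.889 × 3.229 = 6.100 hours.

T₂ ≈ 6.10 hours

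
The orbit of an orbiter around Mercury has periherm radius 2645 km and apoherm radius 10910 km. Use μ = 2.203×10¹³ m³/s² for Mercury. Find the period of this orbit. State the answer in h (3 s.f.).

Semi-major axis a = (r_p + r_a)/2 = (2645.0 + 10910)/2 = 6777.5 km = 6.778×10⁶ m.
By Kepler's third law T = 2π√(a³/μ) = 2π × 3.759×10³ = 2.362×10⁴ s.
= 6.561 h.

T ≈ 6.56 h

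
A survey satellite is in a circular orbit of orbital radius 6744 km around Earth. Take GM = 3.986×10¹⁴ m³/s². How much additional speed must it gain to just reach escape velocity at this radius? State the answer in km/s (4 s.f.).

r = 6744 km = 6.744×10⁶ m.
Circular speed v_c = √(μ/r) = 7688 m/s.
Escape speed v_esc = √(2μ/r) = √2 × v_c = 10870 m/s.
Δv = v_esc − v_c = 3184 m/s = 3.184 km/s.

Δv ≈ 3.184 km/s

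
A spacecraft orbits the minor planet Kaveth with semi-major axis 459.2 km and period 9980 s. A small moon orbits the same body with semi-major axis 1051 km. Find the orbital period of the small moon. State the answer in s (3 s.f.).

T₂ ≈ 34600 s

Kepler's third law: T² ∝ a³, so T₂ = T₁ (a₂/a₁)^(3/2).
a₂/a₁ = 2.289, (a₂/a₁)^(3/2) = 3.463.
T₂ = 9980 × 3.463 = 34560 s.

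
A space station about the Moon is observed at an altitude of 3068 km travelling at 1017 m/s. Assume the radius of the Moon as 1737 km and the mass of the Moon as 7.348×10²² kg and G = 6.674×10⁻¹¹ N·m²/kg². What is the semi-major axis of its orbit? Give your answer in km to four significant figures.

μ = GM = 6.674×10⁻¹¹ × 7.348×10²² = 4.904×10¹² m³/s².
r = 1737 + 3068 = 4805.0 km = 4.805×10⁶ m.
Vis-viva rearranged: 1/a = 2/r − v²/μ = 4.162×10⁻⁷ − 2.109×10⁻⁷ = 2.053×10⁻⁷ m⁻¹.
a = 4.870×10⁶ m = 4870.3 km.

a ≈ 4870 km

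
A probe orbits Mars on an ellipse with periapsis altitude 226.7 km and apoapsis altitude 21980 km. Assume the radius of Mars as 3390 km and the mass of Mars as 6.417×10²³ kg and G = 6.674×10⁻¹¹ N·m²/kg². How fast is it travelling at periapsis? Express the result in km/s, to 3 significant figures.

μ = GM = 6.674×10⁻¹¹ × 6.417×10²³ = 4.283×10¹³ m³/s².
r_p = 3390 + 226.7 = 3616.7 km = 3.6167×10⁶ m.
r_a = 3390 + 21980 = 25370 km = 2.5370×10⁷ m.
Semi-major axis a = (r_p + r_a)/2 = 14493 km = 1.449×10⁷ m.
Vis-viva: v² = μ(2/r − 1/a) = 4.283×10¹³ × (5.530×10⁻⁷ − 6.900×10⁻⁸) = 2.073×10⁷ m²/s².
v = 4553 m/s = 4.553 km/s.

v ≈ 4.55 km/s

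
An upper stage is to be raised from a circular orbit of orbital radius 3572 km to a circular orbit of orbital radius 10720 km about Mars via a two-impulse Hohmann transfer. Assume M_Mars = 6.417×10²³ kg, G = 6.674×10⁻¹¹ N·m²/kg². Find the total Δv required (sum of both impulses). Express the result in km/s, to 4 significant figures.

Δv_total ≈ 1.364 km/s

μ = GM = 6.674×10⁻¹¹ × 6.417×10²³ = 4.283×10¹³ m³/s².
r₁ = 3572 km = 3.572×10⁶ m.
r₂ = 10720 km = 1.072×10⁷ m.
Transfer ellipse a_t = (r₁ + r₂)/2 = 7.146×10⁶ m.
At r₁: circular v_c1 = √(μ/r₁) = 3463 m/s; transfer-periapsis v_p = √[μ(2/r₁ − 1/a_t)] = 4241 m/s.
Δv₁ = v_p − v_c1 = 778.4 m/s.
At r₂: circular v_c2 = √(μ/r₂) = 1999 m/s; transfer-apoapsis v_a = √[μ(2/r₂ − 1/a_t)] = 1413 m/s.
Δv₂ = v_c2 − v_a = 585.6 m/s.
Total Δv = Δv₁ + Δv₂ = 1364 m/s = 1.364 km/s.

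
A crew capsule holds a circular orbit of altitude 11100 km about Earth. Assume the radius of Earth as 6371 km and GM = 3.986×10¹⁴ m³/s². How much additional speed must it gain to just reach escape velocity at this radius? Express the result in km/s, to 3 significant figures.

Δv ≈ 1.98 km/s

r = 6371 + 11100 = 17471 km = 1.7471×10⁷ m.
Circular speed v_c = √(μ/r) = 4776 m/s.
Escape speed v_esc = √(2μ/r) = √2 × v_c = 6755 m/s.
Δv = v_esc − v_c = 1978 m/s = 1.978 km/s.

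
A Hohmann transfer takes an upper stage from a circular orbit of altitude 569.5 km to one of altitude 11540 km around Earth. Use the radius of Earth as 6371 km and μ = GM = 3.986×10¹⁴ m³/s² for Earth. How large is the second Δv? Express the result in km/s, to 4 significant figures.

Δv ≈ 1.192 km/s

r₁ = 6371 + 569.5 = 6940.5 km = 6.9405×10⁶ m.
r₂ = 6371 + 11540 = 17911 km = 1.7911×10⁷ m.
Transfer ellipse a_t = (r₁ + r₂)/2 = 1.243×10⁷ m.
At r₁: circular v_c1 = √(μ/r₁) = 7578 m/s; transfer-perigee v_p = √[μ(2/r₁ − 1/a_t)] = 9099 m/s.
At r₂: circular v_c2 = √(μ/r₂) = 4717 m/s; transfer-apogee v_a = √[μ(2/r₂ − 1/a_t)] = 3526 m/s.
Δv₂ = v_c2 − v_a = 1192 m/s.
= 1.192 km/s.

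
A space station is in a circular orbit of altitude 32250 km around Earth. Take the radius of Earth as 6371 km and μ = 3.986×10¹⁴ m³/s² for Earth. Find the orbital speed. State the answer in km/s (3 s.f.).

r = 6371 + 32250 = 38621 km = 3.8621×10⁷ m.
For a circular orbit v = √(μ/r) = √(3.986×10¹⁴ / 3.862×10⁷) = √(1.032×10⁷) = 3213 m/s.
That is 3.213 km/s.

v ≈ 3.21 km/s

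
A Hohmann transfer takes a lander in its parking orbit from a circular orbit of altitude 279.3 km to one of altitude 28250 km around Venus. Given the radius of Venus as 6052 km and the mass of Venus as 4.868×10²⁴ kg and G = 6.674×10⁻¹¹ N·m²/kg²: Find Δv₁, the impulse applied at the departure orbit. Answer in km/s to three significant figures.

μ = GM = 6.674×10⁻¹¹ × 4.868×10²⁴ = 3.249×10¹⁴ m³/s².
r₁ = 6052 + 279.3 = 6331.3 km = 6.3313×10⁶ m.
r₂ = 6052 + 28250 = 34302 km = 3.4302×10⁷ m.
Transfer ellipse a_t = (r₁ + r₂)/2 = 2.032×10⁷ m.
At r₁: circular v_c1 = √(μ/r₁) = 7163 m/s; transfer-periapsis v_p = √[μ(2/r₁ − 1/a_t)] = 9308 m/s.
Δv₁ = v_p − v_c1 = 2145 m/s.
= 2.145 km/s.

Δv ≈ 2.14 km/s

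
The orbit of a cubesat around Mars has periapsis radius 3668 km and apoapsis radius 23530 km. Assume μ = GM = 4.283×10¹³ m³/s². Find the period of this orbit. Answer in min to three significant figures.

T ≈ 802 min

Semi-major axis a = (r_p + r_a)/2 = (3668.0 + 23530)/2 = 13599 km = 1.360×10⁷ m.
By Kepler's third law T = 2π√(a³/μ) = 2π × 7.663×10³ = 4.815×10⁴ s.
= 802.4 min.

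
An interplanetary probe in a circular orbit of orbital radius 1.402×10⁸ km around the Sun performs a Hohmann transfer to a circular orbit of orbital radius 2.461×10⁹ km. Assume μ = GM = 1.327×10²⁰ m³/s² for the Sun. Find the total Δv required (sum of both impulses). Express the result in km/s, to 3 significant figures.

Δv_total ≈ 16.5 km/s

r₁ = 1.402×10⁸ km = 1.402×10¹¹ m.
r₂ = 2.461×10⁹ km = 2.461×10¹² m.
Transfer ellipse a_t = (r₁ + r₂)/2 = 1.301×10¹² m.
At r₁: circular v_c1 = √(μ/r₁) = 30770 m/s; transfer-perihelion v_p = √[μ(2/r₁ − 1/a_t)] = 42320 m/s.
Δv₁ = v_p − v_c1 = 11550 m/s.
At r₂: circular v_c2 = √(μ/r₂) = 7343 m/s; transfer-aphelion v_a = √[μ(2/r₂ − 1/a_t)] = 2411 m/s.
Δv₂ = v_c2 − v_a = 4932 m/s.
Total Δv = Δv₁ + Δv₂ = 16490 m/s = 16.49 km/s.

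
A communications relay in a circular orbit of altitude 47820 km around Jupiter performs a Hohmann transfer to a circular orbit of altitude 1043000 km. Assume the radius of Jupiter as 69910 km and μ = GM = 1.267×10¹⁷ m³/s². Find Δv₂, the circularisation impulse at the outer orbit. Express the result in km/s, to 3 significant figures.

r₁ = 69910 + 47820 = 117730 km = 1.1773×10⁸ m.
r₂ = 69910 + 1043000 = 1112900 km = 1.1129×10⁹ m.
Transfer ellipse a_t = (r₁ + r₂)/2 = 6.153×10⁸ m.
At r₁: circular v_c1 = √(μ/r₁) = 32810 m/s; transfer-perijove v_p = √[μ(2/r₁ − 1/a_t)] = 44120 m/s.
At r₂: circular v_c2 = √(μ/r₂) = 10670 m/s; transfer-apojove v_a = √[μ(2/r₂ − 1/a_t)] = 4667 m/s.
Δv₂ = v_c2 − v_a = 6003 m/s.
= 6.003 km/s.

Δv ≈ 6.00 km/s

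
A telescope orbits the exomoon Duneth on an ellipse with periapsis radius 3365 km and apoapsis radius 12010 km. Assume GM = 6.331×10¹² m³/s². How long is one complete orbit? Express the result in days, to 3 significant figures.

T ≈ 0.616 days

Semi-major axis a = (r_p + r_a)/2 = (3365.0 + 12010)/2 = 7687.5 km = 7.688×10⁶ m.
By Kepler's third law T = 2π√(a³/μ) = 2π × 8.471×10³ = 5.323×10⁴ s.
= 0.616 days.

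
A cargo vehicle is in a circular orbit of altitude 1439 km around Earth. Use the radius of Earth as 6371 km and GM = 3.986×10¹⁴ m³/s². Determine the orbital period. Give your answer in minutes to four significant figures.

r = 6371 + 1439 = 7810.0 km = 7.8100×10⁶ m.
Kepler's third law: T = 2π√(r³/μ) = 2π√((7.810×10⁶)³ / 3.986×10¹⁴).
r³/μ = 1.195×10⁶ s², so T = 2π × 1.093×10³ = 6.869×10³ s.
Converting: 6.869×10³ s ÷ 60.00 = 114.5 minutes.

T ≈ 114.5 minutes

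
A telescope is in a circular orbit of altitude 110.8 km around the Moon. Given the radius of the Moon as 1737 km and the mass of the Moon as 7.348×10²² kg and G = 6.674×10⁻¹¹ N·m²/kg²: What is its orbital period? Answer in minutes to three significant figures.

μ = GM = 6.674×10⁻¹¹ × 7.348×10²² = 4.904×10¹² m³/s².
r = 1737 + 110.8 = 1847.8 km = 1.8478×10⁶ m.
Kepler's third law: T = 2π√(r³/μ) = 2π√((1.848×10⁶)³ / 4.904×10¹²).
r³/μ = 1.286×10⁶ s², so T = 2π × 1.134×10³ = 7.127×10³ s.
Converting: 7.127×10³ s ÷ 60.00 = 118.8 minutes.

T ≈ 119 minutes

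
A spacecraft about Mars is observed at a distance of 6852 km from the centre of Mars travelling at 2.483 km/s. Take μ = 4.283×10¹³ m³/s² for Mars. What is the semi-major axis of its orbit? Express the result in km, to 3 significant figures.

a ≈ 6760 km

r = 6.852×10⁶ m.
Vis-viva rearranged: 1/a = 2/r − v²/μ = 2.919×10⁻⁷ − 1.439×10⁻⁷ = 1.479×10⁻⁷ m⁻¹.
a = 6.760×10⁶ m = 6759.6 km.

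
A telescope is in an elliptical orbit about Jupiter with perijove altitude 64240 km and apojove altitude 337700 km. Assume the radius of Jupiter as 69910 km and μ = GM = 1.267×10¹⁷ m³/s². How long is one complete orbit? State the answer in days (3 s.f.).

T ≈ 0.911 days

r_p = 69910 + 64240 = 134150 km = 1.3415×10⁸ m.
r_a = 69910 + 337700 = 407610 km = 4.0761×10⁸ m.
Semi-major axis a = (r_p + r_a)/2 = (1.3415×10⁵ + 4.0761×10⁵)/2 = 2.7088×10⁵ km = 2.709×10⁸ m.
By Kepler's third law T = 2π√(a³/μ) = 2π × 1.252×10⁴ = 7.870×10⁴ s.
= 0.9108 days.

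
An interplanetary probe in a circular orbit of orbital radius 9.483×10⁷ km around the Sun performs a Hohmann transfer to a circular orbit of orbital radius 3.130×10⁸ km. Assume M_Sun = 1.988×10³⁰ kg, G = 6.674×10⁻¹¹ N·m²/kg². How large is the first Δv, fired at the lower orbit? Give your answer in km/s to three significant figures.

μ = GM = 6.674×10⁻¹¹ × 1.988×10³⁰ = 1.327×10²⁰ m³/s².
r₁ = 9.483×10⁷ km = 9.483×10¹⁰ m.
r₂ = 3.130×10⁸ km = 3.130×10¹¹ m.
Transfer ellipse a_t = (r₁ + r₂)/2 = 2.039×10¹¹ m.
At r₁: circular v_c1 = √(μ/r₁) = 37400 m/s; transfer-perihelion v_p = √[μ(2/r₁ − 1/a_t)] = 46340 m/s.
Δv₁ = v_p − v_c1 = 8937 m/s.
= 8.937 km/s.

Δv ≈ 8.94 km/s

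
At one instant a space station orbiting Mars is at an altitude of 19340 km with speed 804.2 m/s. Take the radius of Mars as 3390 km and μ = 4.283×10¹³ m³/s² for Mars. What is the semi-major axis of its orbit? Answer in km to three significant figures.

a ≈ 13700 km

r = 3390 + 19340 = 22730 km = 2.273×10⁷ m.
Vis-viva rearranged: 1/a = 2/r − v²/μ = 8.799×10⁻⁸ − 1.510×10⁻⁸ = 7.289×10⁻⁸ m⁻¹.
a = 1.372×10⁷ m = 13719 km.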